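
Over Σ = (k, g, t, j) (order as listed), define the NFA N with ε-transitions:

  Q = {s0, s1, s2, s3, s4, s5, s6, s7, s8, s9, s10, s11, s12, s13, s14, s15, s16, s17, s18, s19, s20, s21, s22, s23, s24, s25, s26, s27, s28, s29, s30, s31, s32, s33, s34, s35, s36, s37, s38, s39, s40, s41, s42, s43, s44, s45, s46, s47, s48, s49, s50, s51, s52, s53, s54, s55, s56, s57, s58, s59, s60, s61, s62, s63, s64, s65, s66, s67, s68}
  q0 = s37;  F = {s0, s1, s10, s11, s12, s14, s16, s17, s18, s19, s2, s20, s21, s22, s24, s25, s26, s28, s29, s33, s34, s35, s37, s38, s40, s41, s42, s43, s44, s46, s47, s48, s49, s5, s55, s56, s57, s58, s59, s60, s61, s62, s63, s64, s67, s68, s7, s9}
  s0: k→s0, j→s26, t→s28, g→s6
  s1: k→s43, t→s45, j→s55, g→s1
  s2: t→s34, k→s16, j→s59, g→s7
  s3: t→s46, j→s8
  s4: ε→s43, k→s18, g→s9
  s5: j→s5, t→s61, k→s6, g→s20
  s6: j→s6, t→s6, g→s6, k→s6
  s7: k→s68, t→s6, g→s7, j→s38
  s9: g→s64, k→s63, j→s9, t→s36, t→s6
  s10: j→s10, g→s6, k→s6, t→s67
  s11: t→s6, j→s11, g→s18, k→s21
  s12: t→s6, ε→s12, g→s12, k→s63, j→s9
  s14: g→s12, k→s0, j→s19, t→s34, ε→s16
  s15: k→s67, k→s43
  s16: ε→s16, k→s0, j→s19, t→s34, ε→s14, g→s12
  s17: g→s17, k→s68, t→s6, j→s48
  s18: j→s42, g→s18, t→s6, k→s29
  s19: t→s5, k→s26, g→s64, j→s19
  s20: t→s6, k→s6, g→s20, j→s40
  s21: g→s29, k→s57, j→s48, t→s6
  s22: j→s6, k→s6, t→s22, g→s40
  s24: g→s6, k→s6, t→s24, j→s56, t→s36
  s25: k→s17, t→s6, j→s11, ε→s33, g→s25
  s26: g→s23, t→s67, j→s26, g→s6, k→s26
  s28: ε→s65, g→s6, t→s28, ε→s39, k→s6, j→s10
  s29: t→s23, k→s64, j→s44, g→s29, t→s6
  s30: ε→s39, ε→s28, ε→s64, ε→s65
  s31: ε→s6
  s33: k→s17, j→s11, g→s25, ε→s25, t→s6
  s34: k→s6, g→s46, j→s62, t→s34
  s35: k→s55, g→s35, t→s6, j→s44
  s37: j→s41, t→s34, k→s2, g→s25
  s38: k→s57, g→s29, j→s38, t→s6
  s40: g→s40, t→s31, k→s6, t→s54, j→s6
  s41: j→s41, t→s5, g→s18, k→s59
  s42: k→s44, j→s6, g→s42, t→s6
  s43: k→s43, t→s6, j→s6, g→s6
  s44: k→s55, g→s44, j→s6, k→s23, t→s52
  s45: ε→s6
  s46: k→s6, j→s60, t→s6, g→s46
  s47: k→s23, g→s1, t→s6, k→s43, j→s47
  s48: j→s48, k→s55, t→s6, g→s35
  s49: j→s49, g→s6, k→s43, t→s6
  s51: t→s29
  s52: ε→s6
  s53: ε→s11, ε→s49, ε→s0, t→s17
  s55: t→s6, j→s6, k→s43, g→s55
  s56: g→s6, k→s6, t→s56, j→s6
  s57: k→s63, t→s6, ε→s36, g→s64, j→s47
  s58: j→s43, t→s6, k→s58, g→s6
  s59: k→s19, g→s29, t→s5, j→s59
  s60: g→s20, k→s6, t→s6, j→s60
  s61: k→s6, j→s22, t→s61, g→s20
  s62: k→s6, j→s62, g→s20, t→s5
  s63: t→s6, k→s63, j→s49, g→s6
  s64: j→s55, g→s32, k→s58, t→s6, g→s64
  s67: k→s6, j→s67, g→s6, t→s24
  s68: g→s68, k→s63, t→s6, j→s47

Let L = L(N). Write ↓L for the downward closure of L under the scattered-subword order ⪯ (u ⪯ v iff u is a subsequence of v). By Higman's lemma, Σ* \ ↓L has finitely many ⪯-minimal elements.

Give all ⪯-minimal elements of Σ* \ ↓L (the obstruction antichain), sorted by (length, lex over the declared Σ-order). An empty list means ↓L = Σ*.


Antichain: [gt, tk, kkkg, jgjj, gkjkj, jttjj].

|Q|=69, |F|=48, |δ|=232 (20 ε).
min D↑ (47 st, q0=0, F={9}): 0:k→1,g→2,t→3,j→4 1:k→5,g→6,t→3,j→7 2:k→8,g→2,t→9,j→10 3:k→9,g→11,t→3,j→12 4:k→7,g→13,t→14,j→4 5:k→15,g→16,t→3,j→17 6:k→18,g→6,t→9,j→19 7:k→17,g→20,t→14,j→7 8:k→18,g→8,t→9,j→21 9:k→9,g→9,t→9,j→9 10:k→22,g→13,t→9,j→10 11:k→9,g→11,t→9,j→23 12:k→9,g→24,t→14,j→12 13:k→20,g→13,t→9,j→25 14:k→9,g→24,t→26,j→14 15:k→15,g→9,t→27,j→28 16:k→29,g→16,t→9,j→30 17:k→28,g→31,t→14,j→17 18:k→29,g→18,t→9,j→32 19:k→33,g→20,t→9,j→19 20:k→31,g→20,t→9,j→34 21:k→35,g→36,t→9,j→21 22:k→33,g→20,t→9,j→21 23:k→9,g→24,t→9,j→23 24:k→9,g→24,t→9,j→37 25:k→34,g→25,t→9,j→9 26:k→9,g→24,t→26,j→38 27:k→9,g→9,t→27,j→39 28:k→28,g→9,t→40,j→28 29:k→29,g→9,t→9,j→41 30:k→29,g→31,t→9,j→30 31:k→42,g→31,t→9,j→35 32:k→43,g→44,t→9,j→32 33:k→29,g→31,t→9,j→32 34:k→35,g→34,t→9,j→9 35:k→43,g→35,t→9,j→9 36:k→35,g→36,t→9,j→34 37:k→9,g→37,t→9,j→9 38:k→9,g→37,t→38,j→9 39:k→9,g→9,t→40,j→39 40:k→9,g→9,t→45,j→40 41:k→43,g→9,t→9,j→41 42:k→42,g→9,t→9,j→43 43:k→43,g→9,t→9,j→9 44:k→43,g→44,t→9,j→35 45:k→9,g→9,t→45,j→46 46:k→9,g→9,t→46,j→9 [Hopcroft].
'gt': |S_i|=[58, 37, 7] end={s23,s31,s36,s45,s52,s54,s6} ∉↓L; 2/2 del acc.
'tk': run [58, 23, 1] end={s6} — reject; 2/2 single-dels accept.
'kkkg': N↓-sim [58, 51, 40, 16, 2] end={s23,s6} rej; 4/4 deletions ∈↓L.
'jgjj': run [58, 42, 19, 10, 1] end={s6} — reject; 4/4 deletions ∈↓L.
'gkjkj': |S_i|=[58, 37, 22, 12, 4, 1] end={s6} ∉↓L; 5/5 single-dels accept.
'jttjj': |S_i|=[58, 42, 15, 10, 6, 1] end={s6} ∉↓L; 5/5 del acc.
6 minimals (antichain).


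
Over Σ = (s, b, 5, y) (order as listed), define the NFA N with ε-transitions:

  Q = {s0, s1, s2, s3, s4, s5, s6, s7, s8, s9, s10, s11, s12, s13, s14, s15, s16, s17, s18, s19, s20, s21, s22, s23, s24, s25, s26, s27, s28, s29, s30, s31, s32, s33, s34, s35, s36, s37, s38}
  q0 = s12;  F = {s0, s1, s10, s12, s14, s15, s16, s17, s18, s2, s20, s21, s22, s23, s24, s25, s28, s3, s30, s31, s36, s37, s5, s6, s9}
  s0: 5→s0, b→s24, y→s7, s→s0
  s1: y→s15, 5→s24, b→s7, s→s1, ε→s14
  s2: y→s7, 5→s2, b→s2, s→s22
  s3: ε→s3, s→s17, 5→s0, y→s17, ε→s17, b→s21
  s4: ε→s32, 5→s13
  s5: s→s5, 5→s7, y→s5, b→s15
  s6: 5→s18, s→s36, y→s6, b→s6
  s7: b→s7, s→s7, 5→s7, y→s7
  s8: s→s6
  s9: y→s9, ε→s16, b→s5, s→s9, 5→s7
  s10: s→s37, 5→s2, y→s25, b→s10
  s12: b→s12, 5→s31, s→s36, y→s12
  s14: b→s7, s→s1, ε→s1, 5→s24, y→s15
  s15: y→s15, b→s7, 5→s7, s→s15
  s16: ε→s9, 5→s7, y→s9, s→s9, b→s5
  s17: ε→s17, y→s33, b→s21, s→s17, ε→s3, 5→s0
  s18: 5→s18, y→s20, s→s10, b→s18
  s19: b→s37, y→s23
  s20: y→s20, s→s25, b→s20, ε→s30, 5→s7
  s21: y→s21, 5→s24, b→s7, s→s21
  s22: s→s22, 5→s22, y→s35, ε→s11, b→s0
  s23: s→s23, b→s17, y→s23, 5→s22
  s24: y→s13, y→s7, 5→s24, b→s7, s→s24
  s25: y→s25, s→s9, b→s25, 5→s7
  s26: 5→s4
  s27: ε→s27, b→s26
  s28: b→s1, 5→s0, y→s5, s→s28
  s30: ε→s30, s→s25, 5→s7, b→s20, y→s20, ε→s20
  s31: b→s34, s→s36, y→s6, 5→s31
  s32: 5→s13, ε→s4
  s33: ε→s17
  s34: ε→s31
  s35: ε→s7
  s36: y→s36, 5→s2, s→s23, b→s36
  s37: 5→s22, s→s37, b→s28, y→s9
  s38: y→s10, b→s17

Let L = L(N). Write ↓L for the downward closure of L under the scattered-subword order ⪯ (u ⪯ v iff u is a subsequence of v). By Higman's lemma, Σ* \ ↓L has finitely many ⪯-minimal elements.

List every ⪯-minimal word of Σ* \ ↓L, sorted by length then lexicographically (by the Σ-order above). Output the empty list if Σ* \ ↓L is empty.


|Q|=39, |F|=25, |δ|=132 (18 ε).
min D↑ (22 st, q0=0, F={8}): 0:s→1,b→0,5→2,y→0 1:s→3,b→1,5→4,y→1 2:s→1,b→2,5→2,y→5 3:s→3,b→6,5→7,y→3 4:s→7,b→4,5→4,y→8 5:s→1,b→5,5→9,y→5 6:s→6,b→10,5→11,y→6 7:s→7,b→11,5→7,y→8 8:s→8,b→8,5→8,y→8 9:s→12,b→9,5→9,y→13 10:s→10,b→8,5→14,y→10 11:s→11,b→14,5→11,y→8 12:s→15,b→12,5→4,y→16 13:s→16,b→13,5→8,y→13 14:s→14,b→8,5→14,y→8 15:s→15,b→17,5→7,y→18 16:s→18,b→16,5→8,y→16 17:s→17,b→19,5→11,y→20 18:s→18,b→20,5→8,y→18 19:s→19,b→8,5→14,y→21 20:s→20,b→21,5→8,y→20 21:s→21,b→8,5→8,y→21.
's5y': N↓-sim [31, 24, 8, 3] end={s13,s35,s7} — reject; 3/3 deletions ∈↓L.
'ssbbb': run [31, 24, 20, 13, 7, 1] end={s7} ∉↓L; 5/5 del acc.
'5y5y5': N↓-sim [31, 30, 28, 21, 10, 1] end={s7} rej; 5/5 deletions ∈↓L.
3 obstructions.

A = [s5y, ssbbb, 5y5y5].


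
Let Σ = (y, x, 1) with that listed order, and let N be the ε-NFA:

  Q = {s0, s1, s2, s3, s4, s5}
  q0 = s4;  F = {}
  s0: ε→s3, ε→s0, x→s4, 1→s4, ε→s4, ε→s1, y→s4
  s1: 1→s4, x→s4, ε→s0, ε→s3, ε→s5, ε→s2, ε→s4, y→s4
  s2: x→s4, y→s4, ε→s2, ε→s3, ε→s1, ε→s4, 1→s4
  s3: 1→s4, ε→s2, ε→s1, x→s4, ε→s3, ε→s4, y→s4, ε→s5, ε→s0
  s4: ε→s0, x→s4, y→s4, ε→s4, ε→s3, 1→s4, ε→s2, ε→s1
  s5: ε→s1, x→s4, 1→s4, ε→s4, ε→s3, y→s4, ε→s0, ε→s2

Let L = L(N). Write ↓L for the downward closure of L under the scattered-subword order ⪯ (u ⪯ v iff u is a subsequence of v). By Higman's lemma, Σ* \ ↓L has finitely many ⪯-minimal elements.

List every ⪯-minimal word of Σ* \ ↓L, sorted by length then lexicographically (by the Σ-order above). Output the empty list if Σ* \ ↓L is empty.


|Q|=6, |F|=0, |δ|=47 (29 ε).
min D↑ (1 st, q0=0, F={0}): 0:y→0,x→0,1→0 [Hopcroft].
ε ∈ L(D↑) — L = ∅.

A = [ε].


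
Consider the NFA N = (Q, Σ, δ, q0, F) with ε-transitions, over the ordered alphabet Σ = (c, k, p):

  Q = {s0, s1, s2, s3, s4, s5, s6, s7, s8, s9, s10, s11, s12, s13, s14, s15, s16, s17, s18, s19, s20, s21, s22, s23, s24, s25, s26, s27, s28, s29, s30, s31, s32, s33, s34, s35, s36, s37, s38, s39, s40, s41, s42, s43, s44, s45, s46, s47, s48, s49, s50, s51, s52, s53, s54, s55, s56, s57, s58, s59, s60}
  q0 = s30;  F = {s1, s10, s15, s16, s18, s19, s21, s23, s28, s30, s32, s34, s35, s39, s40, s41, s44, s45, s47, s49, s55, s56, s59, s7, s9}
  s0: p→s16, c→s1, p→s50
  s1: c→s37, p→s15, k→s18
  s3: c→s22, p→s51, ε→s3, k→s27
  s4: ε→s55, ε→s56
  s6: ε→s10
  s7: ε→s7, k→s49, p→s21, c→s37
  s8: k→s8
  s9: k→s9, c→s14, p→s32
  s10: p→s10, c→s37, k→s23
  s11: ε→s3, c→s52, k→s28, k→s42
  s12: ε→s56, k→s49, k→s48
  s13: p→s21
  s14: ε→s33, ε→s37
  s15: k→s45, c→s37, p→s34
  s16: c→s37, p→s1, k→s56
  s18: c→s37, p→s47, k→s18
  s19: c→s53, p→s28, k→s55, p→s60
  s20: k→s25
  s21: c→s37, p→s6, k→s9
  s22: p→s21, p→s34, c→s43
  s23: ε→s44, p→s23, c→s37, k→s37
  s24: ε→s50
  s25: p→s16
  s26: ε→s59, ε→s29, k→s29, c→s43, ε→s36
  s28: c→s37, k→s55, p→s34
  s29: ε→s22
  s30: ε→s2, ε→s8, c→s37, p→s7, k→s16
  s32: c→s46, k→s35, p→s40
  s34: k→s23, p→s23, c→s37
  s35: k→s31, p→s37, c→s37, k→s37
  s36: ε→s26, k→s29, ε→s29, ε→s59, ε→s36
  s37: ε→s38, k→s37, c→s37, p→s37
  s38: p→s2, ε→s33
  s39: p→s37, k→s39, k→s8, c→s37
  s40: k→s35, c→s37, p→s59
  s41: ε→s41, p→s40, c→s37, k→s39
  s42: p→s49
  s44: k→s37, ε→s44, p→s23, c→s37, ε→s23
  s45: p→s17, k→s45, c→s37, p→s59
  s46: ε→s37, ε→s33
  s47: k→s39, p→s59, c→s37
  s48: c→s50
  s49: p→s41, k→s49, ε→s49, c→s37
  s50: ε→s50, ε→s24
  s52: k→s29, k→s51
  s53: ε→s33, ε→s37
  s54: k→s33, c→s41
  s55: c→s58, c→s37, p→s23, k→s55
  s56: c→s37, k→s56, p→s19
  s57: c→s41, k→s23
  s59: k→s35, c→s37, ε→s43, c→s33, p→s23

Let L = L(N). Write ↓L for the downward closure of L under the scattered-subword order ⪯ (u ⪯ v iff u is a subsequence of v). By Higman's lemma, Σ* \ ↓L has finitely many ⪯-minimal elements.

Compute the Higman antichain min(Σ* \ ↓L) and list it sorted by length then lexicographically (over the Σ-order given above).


min(Σ*\↓L) = [c, pkpkp, pppkk, kkpkpk, kppppk].

|Q|=61, |F|=25, |δ|=148 (34 ε).
min D↑ (25 st, q0=0, F={1}): 0:c→1,k→2,p→3 1:c→1,k→1,p→1 2:c→1,k→4,p→5 3:c→1,k→6,p→7 4:c→1,k→4,p→8 5:c→1,k→9,p→10 6:c→1,k→6,p→11 7:c→1,k→12,p→13 8:c→1,k→14,p→15 9:c→1,k→9,p→16 10:c→1,k→17,p→18 11:c→1,k→19,p→20 12:c→1,k→12,p→21 13:c→1,k→22,p→13 14:c→1,k→14,p→22 15:c→1,k→14,p→18 16:c→1,k→19,p→23 17:c→1,k→17,p→23 18:c→1,k→22,p→22 19:c→1,k→19,p→1 20:c→1,k→24,p→23 21:c→1,k→24,p→20 22:c→1,k→1,p→22 23:c→1,k→24,p→22 24:c→1,k→1,p→1 (ε-aug+det+¬).
'c': N↓-sim [39, 8] end={s14,s2,s33,s37,s38,s46,s53,s58} — reject; 1/1 single-dels accept.
'pkpkp': N↓-sim [39, 36, 25, 18, 8, 4] end={s2,s33,s37,s38} rej; 5/5 del acc.
'pppkk': |S_i|=[39, 36, 30, 17, 8, 5] end={s2,s31,s33,s37,s38} — reject; 5/5 del acc.
'kkpkpk': run [39, 34, 31, 25, 12, 6, 4] end={s2,s33,s37,s38} ∉↓L; 6/6 single-dels accept.
'kppppk': |S_i|=[39, 34, 29, 22, 12, 6, 4] end={s2,s33,s37,s38} — reject; 6/6 single-dels accept.
5 minimals (antichain).


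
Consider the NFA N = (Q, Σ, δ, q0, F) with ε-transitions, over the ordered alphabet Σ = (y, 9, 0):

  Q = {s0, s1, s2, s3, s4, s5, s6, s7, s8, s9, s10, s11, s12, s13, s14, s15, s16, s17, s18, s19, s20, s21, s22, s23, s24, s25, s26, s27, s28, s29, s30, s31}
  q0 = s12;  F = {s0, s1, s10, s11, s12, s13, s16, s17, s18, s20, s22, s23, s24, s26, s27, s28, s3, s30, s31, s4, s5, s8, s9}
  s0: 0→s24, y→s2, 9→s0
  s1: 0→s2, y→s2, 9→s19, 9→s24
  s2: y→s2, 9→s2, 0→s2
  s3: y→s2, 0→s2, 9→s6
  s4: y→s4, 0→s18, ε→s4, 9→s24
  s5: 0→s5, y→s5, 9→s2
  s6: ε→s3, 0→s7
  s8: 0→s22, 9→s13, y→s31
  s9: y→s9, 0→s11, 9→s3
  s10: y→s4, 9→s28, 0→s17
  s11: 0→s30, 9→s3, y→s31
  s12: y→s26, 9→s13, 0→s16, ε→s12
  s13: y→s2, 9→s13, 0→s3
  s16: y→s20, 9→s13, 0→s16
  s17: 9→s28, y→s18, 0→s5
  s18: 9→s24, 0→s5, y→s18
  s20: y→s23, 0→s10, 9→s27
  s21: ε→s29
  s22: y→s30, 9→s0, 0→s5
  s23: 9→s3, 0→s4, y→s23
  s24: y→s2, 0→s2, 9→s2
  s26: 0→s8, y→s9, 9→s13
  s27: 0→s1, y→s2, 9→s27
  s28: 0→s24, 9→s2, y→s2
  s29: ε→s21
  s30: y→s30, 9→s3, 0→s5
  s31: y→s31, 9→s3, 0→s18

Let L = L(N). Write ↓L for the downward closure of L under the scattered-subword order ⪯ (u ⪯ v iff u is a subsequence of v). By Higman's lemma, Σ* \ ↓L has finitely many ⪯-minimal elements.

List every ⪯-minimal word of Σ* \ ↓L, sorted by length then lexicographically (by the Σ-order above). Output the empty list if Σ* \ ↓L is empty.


min(Σ*\↓L) = [9y, 900, yy90, y0009, 0y099].

|Q|=32, |F|=23, |δ|=79 (5 ε).
min D↑ (24 st, q0=0, F={6}): 0:y→1,9→2,0→3 1:y→4,9→2,0→5 2:y→6,9→2,0→7 3:y→8,9→2,0→3 4:y→4,9→7,0→9 5:y→10,9→2,0→11 6:y→6,9→6,0→6 7:y→6,9→7,0→6 8:y→12,9→13,0→14 9:y→10,9→7,0→15 10:y→10,9→7,0→16 11:y→15,9→17,0→18 12:y→12,9→7,0→19 13:y→6,9→13,0→20 14:y→19,9→21,0→22 15:y→15,9→7,0→18 16:y→16,9→23,0→18 17:y→6,9→17,0→23 18:y→18,9→6,0→18 19:y→19,9→23,0→16 20:y→6,9→23,0→6 21:y→6,9→6,0→23 22:y→16,9→21,0→18 23:y→6,9→6,0→6 [Hopcroft].
'9y': |S_i|=[27, 11, 1] end={s2} rej; 2/2 deletions ∈↓L.
'900': |S_i|=[27, 11, 7, 2] end={s2,s7} ∉↓L; 3/3 single-dels accept.
'yy90': |S_i|=[27, 25, 13, 5, 2] end={s2,s7} ∉↓L; 4/4 del acc.
'y0009': |S_i|=[27, 25, 20, 12, 4, 1] end={s2} — reject; 5/5 del acc.
'0y099': N↓-sim [27, 24, 18, 11, 4, 1] end={s2} rej; 5/5 del acc.
5 minimals (antichain).


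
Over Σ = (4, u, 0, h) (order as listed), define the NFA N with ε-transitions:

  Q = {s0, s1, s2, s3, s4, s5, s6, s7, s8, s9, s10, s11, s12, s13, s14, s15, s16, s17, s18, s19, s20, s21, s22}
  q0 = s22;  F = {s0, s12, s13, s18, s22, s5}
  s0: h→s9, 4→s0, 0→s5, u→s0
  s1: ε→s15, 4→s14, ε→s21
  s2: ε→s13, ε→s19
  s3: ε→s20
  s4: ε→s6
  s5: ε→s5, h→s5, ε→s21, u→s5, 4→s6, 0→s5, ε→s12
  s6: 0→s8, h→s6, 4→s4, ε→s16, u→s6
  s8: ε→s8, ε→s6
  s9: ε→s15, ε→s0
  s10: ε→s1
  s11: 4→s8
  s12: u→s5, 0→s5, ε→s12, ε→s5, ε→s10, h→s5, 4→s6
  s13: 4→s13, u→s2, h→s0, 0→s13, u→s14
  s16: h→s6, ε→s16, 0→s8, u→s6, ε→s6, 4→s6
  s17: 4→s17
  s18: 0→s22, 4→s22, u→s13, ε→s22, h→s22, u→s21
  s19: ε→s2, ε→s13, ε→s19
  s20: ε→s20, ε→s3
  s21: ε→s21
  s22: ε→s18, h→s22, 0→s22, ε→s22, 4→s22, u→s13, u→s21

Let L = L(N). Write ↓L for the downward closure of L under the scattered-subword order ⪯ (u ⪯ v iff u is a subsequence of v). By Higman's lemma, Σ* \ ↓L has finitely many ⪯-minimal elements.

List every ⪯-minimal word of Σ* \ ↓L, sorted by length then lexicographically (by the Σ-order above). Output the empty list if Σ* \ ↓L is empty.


|Q|=23, |F|=6, |δ|=67 (29 ε).
min D↑ (5 st, q0=0, F={4}): 0:4→0,u→1,0→0,h→0 1:4→1,u→1,0→1,h→2 2:4→2,u→2,0→3,h→2 3:4→4,u→3,0→3,h→3 4:4→4,u→4,0→4,h→4 (ε-aug+det+¬).
'uh04': N↓-sim [18, 16, 13, 11, 5] end={s14,s16,s4,s6,s8} rej; 4/4 del acc.
1 minimals (antichain).

A = [uh04].


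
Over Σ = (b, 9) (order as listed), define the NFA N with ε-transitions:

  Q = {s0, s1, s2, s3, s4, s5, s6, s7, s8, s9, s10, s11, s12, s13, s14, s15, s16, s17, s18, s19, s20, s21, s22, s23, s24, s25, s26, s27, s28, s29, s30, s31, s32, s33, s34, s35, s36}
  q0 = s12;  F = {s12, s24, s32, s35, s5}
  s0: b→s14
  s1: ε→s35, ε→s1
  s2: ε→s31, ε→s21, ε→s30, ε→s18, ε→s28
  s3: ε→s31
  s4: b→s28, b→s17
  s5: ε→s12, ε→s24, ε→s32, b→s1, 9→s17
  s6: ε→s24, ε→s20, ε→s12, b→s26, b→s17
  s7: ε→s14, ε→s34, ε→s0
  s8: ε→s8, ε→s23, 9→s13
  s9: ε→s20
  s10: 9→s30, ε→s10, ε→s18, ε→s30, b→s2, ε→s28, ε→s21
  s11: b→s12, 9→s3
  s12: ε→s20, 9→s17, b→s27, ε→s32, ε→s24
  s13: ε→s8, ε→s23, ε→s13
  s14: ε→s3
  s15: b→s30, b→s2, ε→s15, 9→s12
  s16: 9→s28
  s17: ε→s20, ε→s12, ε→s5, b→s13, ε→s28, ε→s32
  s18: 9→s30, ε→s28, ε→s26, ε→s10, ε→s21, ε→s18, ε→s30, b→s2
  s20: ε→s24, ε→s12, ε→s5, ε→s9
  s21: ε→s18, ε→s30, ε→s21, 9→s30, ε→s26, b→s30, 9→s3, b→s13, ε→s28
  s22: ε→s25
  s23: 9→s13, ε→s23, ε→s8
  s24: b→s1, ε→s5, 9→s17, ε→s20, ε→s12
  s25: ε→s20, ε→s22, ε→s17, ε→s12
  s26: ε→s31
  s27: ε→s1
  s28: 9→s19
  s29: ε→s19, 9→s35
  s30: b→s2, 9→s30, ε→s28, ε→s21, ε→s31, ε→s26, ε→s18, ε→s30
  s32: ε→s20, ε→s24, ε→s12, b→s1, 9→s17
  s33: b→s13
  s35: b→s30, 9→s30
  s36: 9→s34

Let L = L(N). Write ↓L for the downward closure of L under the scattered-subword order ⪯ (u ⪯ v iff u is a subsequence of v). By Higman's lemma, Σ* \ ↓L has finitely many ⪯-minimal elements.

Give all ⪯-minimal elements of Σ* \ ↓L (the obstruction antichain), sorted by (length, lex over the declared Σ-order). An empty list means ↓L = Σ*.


|Q|=37, |F|=5, |δ|=113 (75 ε).
min D↑ (3 st, q0=0, F={2}): 0:b→1,9→0 1:b→2,9→2 2:b→2,9→2 [Hopcroft].
'bb': N↓-sim [23, 16, 13] end={s10,s13,s18,s19,s2,s21,s23,s26,s28,s3,s30,s31,…} — reject; 2/2 single-dels accept.
'b9': N↓-sim [23, 16, 13] end={s10,s13,s18,s19,s2,s21,s23,s26,s28,s3,s30,s31,…} rej; 2/2 del acc.
2 words, ⪯-incomp.

A = [bb, b9].


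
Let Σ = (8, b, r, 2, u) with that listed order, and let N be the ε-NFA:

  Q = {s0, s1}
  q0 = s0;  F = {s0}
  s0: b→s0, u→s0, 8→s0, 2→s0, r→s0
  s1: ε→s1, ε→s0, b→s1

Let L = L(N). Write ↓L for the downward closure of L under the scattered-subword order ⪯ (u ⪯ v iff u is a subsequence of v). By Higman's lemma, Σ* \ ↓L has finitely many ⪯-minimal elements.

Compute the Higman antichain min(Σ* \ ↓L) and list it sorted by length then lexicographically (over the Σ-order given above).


min(Σ*\↓L) = [].

|Q|=2, |F|=1, |δ|=8 (2 ε).
min D↑ (1 st, q0=0, F={}): 0:8→0,b→0,r→0,2→0,u→0 [Hopcroft].
L(D↑) = ∅; no obstructions.


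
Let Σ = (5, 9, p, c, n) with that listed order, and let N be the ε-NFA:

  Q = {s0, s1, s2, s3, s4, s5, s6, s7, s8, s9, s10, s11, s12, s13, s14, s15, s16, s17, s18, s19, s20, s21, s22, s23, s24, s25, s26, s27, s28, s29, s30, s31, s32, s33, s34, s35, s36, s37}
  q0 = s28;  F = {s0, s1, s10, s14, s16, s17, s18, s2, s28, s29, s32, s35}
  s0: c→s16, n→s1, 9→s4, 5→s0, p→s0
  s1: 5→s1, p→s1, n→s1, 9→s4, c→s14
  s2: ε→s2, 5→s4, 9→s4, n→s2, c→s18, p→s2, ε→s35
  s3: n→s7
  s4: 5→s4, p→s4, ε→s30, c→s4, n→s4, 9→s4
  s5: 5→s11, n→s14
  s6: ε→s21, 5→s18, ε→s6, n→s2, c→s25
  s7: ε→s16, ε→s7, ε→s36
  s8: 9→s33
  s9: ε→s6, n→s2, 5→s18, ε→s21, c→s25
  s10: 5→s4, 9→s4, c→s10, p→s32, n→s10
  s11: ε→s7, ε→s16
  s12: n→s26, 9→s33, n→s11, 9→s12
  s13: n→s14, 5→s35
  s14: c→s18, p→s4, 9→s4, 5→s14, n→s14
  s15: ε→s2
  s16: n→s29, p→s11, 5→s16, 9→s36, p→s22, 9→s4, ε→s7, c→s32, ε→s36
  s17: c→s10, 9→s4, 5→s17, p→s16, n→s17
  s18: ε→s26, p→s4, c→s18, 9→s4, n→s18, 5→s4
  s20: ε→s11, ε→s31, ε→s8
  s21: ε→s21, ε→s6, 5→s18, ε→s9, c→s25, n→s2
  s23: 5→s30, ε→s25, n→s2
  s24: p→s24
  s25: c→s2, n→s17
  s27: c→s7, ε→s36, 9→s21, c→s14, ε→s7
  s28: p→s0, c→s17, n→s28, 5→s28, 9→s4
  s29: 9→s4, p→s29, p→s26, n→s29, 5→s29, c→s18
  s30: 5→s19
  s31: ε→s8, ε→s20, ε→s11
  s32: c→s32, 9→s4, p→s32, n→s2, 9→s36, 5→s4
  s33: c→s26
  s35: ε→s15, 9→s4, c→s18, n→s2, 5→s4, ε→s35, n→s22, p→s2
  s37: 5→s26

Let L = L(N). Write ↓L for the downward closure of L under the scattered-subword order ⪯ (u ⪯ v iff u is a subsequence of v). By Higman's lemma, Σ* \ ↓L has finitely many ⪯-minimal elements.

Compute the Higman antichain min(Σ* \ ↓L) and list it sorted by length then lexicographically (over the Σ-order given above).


A = [9, cc5, pncp].

|Q|=38, |F|=12, |δ|=130 (30 ε).
min D↑ (12 st, q0=0, F={1}): 0:5→0,9→1,p→2,c→3,n→0 1:5→1,9→1,p→1,c→1,n→1 2:5→2,9→1,p→2,c→4,n→5 3:5→3,9→1,p→4,c→6,n→3 4:5→4,9→1,p→4,c→7,n→8 5:5→5,9→1,p→5,c→9,n→5 6:5→1,9→1,p→7,c→6,n→6 7:5→1,9→1,p→7,c→7,n→10 8:5→8,9→1,p→8,c→11,n→8 9:5→9,9→1,p→1,c→11,n→9 10:5→1,9→1,p→10,c→11,n→10 11:5→1,9→1,p→1,c→11,n→11.
'9': run [21, 4] end={s19,s30,s36,s4} — reject; 1/1 del acc.
'cc5': run [21, 18, 12, 3] end={s19,s30,s4} — reject; 3/3 deletions ∈↓L.
'pncp': |S_i|=[21, 18, 12, 6, 3] end={s19,s30,s4} rej; 4/4 deletions ∈↓L.
3 obstructions.


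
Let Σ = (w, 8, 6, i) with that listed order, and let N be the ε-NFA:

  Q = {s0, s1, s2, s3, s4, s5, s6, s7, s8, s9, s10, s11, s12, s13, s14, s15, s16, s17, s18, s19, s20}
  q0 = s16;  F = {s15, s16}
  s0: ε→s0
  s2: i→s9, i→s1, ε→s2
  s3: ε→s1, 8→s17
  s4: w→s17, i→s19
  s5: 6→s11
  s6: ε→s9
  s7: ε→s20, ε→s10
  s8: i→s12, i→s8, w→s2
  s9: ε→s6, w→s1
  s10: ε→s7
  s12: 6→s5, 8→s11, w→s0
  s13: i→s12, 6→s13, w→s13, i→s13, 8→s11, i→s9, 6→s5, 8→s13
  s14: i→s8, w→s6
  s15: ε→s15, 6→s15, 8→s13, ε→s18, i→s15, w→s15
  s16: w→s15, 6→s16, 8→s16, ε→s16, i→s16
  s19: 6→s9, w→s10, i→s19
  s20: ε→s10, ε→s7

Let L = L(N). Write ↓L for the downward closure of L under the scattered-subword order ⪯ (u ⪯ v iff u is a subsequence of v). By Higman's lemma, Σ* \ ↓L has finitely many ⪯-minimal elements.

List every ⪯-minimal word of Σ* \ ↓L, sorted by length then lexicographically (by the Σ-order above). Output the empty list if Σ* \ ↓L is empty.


min(Σ*\↓L) = [w8].

|Q|=21, |F|=2, |δ|=47 (13 ε).
min D↑ (3 st, q0=0, F={2}): 0:w→1,8→0,6→0,i→0 1:w→1,8→2,6→1,i→1 2:w→2,8→2,6→2,i→2.
'w8': run [11, 10, 8] end={s0,s1,s11,s12,s13,s5,s6,s9} — reject; 2/2 single-dels accept.
1 minimals (antichain).


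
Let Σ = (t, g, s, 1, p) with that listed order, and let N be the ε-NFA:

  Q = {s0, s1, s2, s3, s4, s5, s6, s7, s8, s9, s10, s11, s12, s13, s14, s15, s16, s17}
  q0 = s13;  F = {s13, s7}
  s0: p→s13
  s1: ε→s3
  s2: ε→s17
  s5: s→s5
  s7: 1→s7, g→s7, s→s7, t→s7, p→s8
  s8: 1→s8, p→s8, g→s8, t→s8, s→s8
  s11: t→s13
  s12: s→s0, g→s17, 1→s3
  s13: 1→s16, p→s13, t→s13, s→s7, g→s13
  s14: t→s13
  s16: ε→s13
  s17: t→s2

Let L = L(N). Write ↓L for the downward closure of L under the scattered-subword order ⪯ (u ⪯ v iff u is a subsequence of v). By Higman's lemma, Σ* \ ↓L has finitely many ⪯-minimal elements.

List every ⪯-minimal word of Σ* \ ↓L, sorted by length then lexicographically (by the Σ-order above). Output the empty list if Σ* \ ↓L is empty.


min(Σ*\↓L) = [sp].

|Q|=18, |F|=2, |δ|=26 (3 ε).
min D↑ (3 st, q0=0, F={2}): 0:t→0,g→0,s→1,1→0,p→0 1:t→1,g→1,s→1,1→1,p→2 2:t→2,g→2,s→2,1→2,p→2 (ε-aug+det+¬).
'sp': run [4, 2, 1] end={s8} ∉↓L; 2/2 del acc.
1 obstructions.


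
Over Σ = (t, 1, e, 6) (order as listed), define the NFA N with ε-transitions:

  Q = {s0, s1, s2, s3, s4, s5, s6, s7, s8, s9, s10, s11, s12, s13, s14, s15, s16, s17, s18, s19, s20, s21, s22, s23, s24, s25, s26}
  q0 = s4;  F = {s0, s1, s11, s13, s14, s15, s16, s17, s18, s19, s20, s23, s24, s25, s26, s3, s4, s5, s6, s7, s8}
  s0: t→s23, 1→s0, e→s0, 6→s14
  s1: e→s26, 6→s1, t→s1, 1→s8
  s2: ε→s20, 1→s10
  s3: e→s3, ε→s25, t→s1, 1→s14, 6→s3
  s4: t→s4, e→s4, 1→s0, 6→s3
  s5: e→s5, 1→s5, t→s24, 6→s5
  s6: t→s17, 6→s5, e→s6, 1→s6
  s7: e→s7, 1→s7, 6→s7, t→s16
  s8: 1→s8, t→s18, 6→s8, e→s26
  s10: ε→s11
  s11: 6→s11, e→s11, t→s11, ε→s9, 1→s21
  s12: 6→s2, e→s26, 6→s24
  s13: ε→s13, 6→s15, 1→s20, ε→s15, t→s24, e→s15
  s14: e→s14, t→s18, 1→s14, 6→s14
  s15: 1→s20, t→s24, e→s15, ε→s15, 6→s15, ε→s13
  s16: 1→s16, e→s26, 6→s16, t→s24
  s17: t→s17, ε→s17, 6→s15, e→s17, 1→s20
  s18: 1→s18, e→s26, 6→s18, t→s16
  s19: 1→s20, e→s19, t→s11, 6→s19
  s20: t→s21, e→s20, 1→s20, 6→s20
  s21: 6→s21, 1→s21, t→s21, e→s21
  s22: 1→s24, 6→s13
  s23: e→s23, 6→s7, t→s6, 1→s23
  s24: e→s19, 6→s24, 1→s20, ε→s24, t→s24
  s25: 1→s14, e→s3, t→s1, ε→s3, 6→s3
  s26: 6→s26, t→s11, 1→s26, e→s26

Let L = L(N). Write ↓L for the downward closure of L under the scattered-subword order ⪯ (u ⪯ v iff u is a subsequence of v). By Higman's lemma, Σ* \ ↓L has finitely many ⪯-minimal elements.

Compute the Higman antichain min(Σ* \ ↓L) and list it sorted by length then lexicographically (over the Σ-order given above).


|Q|=27, |F|=21, |δ|=105 (11 ε).
min D↑ (20 st, q0=0, F={18}): 0:t→0,1→1,e→0,6→2 1:t→3,1→1,e→1,6→4 2:t→5,1→4,e→2,6→2 3:t→6,1→3,e→3,6→7 4:t→8,1→4,e→4,6→4 5:t→5,1→9,e→10,6→5 6:t→11,1→6,e→6,6→12 7:t→13,1→7,e→7,6→7 8:t→13,1→8,e→10,6→8 9:t→8,1→9,e→10,6→9 10:t→14,1→10,e→10,6→10 11:t→11,1→15,e→11,6→16 12:t→17,1→12,e→12,6→12 13:t→17,1→13,e→10,6→13 14:t→14,1→18,e→14,6→14 15:t→18,1→15,e→15,6→15 16:t→17,1→15,e→16,6→16 17:t→17,1→15,e→19,6→17 18:t→18,1→18,e→18,6→18 19:t→14,1→15,e→19,6→19.
'6tet1': run [23, 18, 11, 6, 3, 1] end={s21} rej; 5/5 del acc.
'1ttt1t': N↓-sim [23, 19, 16, 13, 9, 2, 1] end={s21} — reject; 6/6 single-dels accept.
2 minimals (antichain).

min(Σ*\↓L) = [6tet1, 1ttt1t].


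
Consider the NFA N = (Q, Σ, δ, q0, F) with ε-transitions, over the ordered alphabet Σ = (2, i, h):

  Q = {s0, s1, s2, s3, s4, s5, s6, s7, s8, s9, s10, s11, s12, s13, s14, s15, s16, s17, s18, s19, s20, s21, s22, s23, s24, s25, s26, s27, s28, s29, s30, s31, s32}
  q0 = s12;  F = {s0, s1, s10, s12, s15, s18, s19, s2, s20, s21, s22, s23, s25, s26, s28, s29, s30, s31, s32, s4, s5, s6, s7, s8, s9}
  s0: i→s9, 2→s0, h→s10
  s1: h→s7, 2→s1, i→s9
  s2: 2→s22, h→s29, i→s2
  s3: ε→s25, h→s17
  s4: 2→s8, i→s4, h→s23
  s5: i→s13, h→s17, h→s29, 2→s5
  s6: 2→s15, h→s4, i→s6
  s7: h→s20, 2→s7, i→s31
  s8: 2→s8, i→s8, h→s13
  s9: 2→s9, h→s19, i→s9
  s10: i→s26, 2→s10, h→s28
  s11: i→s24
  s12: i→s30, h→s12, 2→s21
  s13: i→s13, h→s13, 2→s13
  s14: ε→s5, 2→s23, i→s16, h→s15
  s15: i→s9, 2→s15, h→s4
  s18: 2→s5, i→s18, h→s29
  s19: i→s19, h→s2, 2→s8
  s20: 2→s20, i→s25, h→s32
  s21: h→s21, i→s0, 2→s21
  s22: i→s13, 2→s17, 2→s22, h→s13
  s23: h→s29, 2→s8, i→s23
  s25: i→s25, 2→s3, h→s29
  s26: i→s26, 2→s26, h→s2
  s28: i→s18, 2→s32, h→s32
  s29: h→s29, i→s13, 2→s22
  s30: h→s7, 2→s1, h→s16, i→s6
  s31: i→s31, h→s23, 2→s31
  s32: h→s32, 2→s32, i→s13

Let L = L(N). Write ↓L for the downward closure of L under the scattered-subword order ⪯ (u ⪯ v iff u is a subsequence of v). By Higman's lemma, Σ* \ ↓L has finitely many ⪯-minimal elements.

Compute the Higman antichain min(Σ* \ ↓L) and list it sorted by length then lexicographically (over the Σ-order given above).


|Q|=33, |F|=25, |δ|=88 (2 ε).
min D↑ (26 st, q0=0, F={22}): 0:2→1,i→2,h→0 1:2→1,i→3,h→1 2:2→4,i→5,h→6 3:2→3,i→7,h→8 4:2→4,i→7,h→6 5:2→9,i→5,h→10 6:2→6,i→11,h→12 7:2→7,i→7,h→13 8:2→8,i→14,h→15 9:2→9,i→7,h→10 10:2→16,i→10,h→17 11:2→11,i→11,h→17 12:2→12,i→18,h→19 13:2→16,i→13,h→20 14:2→14,i→14,h→20 15:2→19,i→21,h→19 16:2→16,i→16,h→22 17:2→16,i→17,h→23 18:2→18,i→18,h→23 19:2→19,i→22,h→19 20:2→24,i→20,h→23 21:2→25,i→21,h→23 22:2→22,i→22,h→22 23:2→24,i→22,h→23 24:2→24,i→22,h→22 25:2→25,i→22,h→23.
'iih2h': run [29, 27, 18, 9, 4, 1] end={s13} rej; 5/5 del acc.
'ihhhi': N↓-sim [29, 27, 21, 14, 5, 1] end={s13} ∉↓L; 5/5 deletions ∈↓L.
'2ihh2i': run [29, 25, 20, 14, 9, 6, 1] end={s13} ∉↓L; 6/6 del acc.
3 minimals (antichain).

A = [iih2h, ihhhi, 2ihh2i].


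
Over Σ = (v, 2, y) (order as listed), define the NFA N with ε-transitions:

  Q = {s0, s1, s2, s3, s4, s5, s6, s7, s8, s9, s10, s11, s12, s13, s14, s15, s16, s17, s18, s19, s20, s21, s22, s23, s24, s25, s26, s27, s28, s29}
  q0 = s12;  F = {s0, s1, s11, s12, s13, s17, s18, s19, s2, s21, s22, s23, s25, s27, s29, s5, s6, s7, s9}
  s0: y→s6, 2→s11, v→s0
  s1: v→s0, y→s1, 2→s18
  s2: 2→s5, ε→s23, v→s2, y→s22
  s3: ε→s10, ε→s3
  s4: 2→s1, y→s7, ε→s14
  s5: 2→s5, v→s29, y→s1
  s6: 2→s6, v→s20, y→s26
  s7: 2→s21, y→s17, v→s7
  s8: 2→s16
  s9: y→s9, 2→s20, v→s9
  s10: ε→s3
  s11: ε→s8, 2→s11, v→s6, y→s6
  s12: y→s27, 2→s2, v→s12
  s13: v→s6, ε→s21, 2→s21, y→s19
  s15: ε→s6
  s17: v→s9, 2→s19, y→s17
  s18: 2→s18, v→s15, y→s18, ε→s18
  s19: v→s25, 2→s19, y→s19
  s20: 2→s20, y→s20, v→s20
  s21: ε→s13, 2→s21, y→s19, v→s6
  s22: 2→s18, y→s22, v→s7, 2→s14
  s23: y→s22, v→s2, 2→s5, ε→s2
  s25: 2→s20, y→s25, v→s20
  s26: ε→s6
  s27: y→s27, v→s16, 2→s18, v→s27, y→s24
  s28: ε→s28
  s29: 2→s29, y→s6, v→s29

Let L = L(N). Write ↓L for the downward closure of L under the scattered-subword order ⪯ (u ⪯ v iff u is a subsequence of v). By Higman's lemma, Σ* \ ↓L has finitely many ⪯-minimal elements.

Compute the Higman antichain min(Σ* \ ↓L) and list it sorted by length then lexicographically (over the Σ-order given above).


|Q|=30, |F|=19, |δ|=79 (13 ε).
min D↑ (18 st, q0=0, F={13}): 0:v→0,2→1,y→2 1:v→1,2→3,y→4 2:v→2,2→5,y→2 3:v→6,2→3,y→7 4:v→8,2→5,y→4 5:v→9,2→5,y→5 6:v→6,2→6,y→9 7:v→10,2→5,y→7 8:v→8,2→11,y→12 9:v→13,2→9,y→9 10:v→10,2→14,y→9 11:v→9,2→11,y→15 12:v→16,2→15,y→12 13:v→13,2→13,y→13 14:v→9,2→14,y→9 15:v→17,2→15,y→15 16:v→16,2→13,y→16 17:v→13,2→13,y→17 (ε-aug+det+¬).
'y2vv': run [26, 21, 13, 5, 1] end={s20} ∉↓L; 4/4 deletions ∈↓L.
'22vyv': |S_i|=[26, 23, 17, 10, 4, 1] end={s20} rej; 5/5 deletions ∈↓L.
'2yvyv2': N↓-sim [26, 23, 19, 15, 7, 3, 1] end={s20} rej; 6/6 del acc.
3 obstructions.

A = [y2vv, 22vyv, 2yvyv2].


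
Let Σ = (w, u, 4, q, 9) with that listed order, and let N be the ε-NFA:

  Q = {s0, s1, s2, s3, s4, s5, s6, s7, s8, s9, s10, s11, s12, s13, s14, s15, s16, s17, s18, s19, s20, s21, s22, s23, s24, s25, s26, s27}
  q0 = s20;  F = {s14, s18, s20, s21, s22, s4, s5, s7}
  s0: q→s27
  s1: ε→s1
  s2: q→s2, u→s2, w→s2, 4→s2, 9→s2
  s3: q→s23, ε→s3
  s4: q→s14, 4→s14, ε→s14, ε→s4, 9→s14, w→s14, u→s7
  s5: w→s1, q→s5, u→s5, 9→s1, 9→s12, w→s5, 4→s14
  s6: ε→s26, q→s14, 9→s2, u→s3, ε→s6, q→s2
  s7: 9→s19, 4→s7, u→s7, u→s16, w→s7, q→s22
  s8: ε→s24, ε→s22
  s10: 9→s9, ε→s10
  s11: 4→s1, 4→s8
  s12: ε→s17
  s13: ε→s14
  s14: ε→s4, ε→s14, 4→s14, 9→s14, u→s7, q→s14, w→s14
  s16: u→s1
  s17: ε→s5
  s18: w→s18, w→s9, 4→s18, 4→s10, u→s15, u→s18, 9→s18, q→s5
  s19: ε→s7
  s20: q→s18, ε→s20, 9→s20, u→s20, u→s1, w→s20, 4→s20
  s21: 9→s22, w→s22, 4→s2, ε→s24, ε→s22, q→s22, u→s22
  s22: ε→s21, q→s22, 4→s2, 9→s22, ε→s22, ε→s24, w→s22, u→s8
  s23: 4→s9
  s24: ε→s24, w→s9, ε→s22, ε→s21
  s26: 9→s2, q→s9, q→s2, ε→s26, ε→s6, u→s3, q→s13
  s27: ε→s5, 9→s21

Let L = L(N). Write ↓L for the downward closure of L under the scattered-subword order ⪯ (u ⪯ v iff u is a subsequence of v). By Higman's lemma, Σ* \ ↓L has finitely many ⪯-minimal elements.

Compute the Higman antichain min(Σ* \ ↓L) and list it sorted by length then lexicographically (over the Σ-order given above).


|Q|=28, |F|=8, |δ|=97 (27 ε).
min D↑ (7 st, q0=0, F={6}): 0:w→0,u→0,4→0,q→1,9→0 1:w→1,u→1,4→1,q→2,9→1 2:w→2,u→2,4→3,q→2,9→2 3:w→3,u→4,4→3,q→3,9→3 4:w→4,u→4,4→4,q→5,9→4 5:w→5,u→5,4→6,q→5,9→5 6:w→6,u→6,4→6,q→6,9→6 [Hopcroft].
'qq4uq4': |S_i|=[19, 18, 15, 12, 10, 6, 1] end={s2} ∉↓L; 6/6 del acc.
1 minimals (antichain).

min(Σ*\↓L) = [qq4uq4].


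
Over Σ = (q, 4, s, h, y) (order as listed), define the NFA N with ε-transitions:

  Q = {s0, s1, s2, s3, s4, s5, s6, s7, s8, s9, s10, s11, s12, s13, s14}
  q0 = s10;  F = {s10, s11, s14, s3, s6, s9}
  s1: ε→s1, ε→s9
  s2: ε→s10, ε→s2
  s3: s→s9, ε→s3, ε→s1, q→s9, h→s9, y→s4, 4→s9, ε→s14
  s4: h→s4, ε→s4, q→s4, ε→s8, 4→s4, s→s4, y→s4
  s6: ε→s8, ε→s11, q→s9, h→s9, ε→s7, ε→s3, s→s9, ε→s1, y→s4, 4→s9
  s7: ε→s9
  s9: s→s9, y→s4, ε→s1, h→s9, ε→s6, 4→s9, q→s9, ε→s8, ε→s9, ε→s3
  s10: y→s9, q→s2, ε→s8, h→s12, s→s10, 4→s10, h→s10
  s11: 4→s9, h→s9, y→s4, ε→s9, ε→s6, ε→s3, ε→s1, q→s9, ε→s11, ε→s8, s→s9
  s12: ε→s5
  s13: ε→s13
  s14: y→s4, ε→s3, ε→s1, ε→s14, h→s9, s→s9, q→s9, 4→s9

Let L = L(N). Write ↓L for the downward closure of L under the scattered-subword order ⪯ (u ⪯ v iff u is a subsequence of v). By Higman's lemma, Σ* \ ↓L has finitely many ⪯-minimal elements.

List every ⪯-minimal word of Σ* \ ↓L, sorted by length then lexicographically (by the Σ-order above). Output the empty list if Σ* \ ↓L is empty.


|Q|=15, |F|=6, |δ|=68 (32 ε).
min D↑ (3 st, q0=0, F={2}): 0:q→0,4→0,s→0,h→0,y→1 1:q→1,4→1,s→1,h→1,y→2 2:q→2,4→2,s→2,h→2,y→2 (ε-aug+det+¬).
'yy': N↓-sim [13, 9, 2] end={s4,s8} — reject; 2/2 single-dels accept.
1 obstructions.

Antichain: [yy].


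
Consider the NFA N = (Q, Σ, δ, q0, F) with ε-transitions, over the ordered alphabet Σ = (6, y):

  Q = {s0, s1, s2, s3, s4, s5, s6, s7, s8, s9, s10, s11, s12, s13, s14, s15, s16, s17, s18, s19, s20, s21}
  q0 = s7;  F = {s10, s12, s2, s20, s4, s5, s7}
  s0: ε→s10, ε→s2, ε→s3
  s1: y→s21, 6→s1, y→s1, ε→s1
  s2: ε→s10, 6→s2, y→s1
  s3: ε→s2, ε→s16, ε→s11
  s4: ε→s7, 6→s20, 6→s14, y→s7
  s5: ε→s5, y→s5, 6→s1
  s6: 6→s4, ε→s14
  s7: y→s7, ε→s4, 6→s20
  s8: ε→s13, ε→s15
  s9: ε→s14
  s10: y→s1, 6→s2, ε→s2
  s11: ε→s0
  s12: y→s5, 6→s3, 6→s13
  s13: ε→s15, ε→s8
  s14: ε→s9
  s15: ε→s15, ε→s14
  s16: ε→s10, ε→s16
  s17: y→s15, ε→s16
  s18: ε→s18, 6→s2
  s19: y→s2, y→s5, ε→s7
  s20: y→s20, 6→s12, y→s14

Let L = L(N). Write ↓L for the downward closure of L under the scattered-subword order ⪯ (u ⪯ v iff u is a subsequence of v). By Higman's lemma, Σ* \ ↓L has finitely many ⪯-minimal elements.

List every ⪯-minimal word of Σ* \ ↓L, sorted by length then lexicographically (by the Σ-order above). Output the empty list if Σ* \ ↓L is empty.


|Q|=22, |F|=7, |δ|=52 (27 ε).
min D↑ (6 st, q0=0, F={5}): 0:6→1,y→0 1:6→2,y→1 2:6→3,y→4 3:6→3,y→5 4:6→5,y→4 5:6→5,y→5 [Hopcroft].
'666y': N↓-sim [18, 16, 15, 13, 2] end={s1,s21} — reject; 4/4 single-dels accept.
'66y6': run [18, 16, 15, 3, 2] end={s1,s21} ∉↓L; 4/4 deletions ∈↓L.
2 obstructions.

min(Σ*\↓L) = [666y, 66y6].


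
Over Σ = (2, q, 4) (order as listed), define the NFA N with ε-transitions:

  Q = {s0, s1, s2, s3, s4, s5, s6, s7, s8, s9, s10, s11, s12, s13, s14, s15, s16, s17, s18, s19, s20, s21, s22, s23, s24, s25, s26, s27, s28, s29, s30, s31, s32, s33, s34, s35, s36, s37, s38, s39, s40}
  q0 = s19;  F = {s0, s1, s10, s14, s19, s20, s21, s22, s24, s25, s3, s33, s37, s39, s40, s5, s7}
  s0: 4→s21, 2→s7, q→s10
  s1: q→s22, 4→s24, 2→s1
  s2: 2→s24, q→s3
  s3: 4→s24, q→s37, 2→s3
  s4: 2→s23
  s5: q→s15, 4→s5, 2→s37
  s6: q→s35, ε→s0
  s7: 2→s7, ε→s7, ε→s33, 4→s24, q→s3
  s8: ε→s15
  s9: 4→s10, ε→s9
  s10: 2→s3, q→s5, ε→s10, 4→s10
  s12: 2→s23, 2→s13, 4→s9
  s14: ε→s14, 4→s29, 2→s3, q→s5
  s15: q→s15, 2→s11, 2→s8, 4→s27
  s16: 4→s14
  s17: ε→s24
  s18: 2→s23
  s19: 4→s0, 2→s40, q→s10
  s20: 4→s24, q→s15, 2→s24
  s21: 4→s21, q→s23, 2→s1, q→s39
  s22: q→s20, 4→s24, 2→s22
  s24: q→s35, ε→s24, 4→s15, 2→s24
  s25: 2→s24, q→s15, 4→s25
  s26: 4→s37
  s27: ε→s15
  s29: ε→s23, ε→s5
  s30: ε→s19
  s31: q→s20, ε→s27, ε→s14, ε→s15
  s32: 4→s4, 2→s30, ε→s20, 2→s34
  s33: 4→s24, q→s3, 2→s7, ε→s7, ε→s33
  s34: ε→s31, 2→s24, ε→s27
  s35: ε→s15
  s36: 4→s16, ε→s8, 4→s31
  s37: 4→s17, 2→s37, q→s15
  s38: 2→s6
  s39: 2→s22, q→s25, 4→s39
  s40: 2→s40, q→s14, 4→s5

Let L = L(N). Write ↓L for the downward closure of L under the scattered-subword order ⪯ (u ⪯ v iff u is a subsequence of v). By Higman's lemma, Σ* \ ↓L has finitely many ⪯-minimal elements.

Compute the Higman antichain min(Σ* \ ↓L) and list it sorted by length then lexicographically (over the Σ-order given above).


Antichain: [24q, qqq, q244, 4244, 44qq24].

|Q|=41, |F|=17, |δ|=98 (23 ε).
min D↑ (17 st, q0=0, F={10}): 0:2→1,q→2,4→3 1:2→1,q→4,4→5 2:2→6,q→5,4→2 3:2→7,q→2,4→8 4:2→6,q→5,4→5 5:2→9,q→10,4→5 6:2→6,q→9,4→11 7:2→7,q→6,4→11 8:2→12,q→13,4→8 9:2→9,q→10,4→11 10:2→10,q→10,4→10 11:2→11,q→10,4→10 12:2→12,q→14,4→11 13:2→14,q→15,4→13 14:2→14,q→16,4→11 15:2→11,q→10,4→15 16:2→11,q→10,4→11 [Hopcroft].
'24q': N↓-sim [25, 19, 11, 5] end={s11,s15,s27,s35,s8} ∉↓L; 3/3 single-dels accept.
'qqq': |S_i|=[25, 18, 11, 5] end={s11,s15,s27,s35,s8} ∉↓L; 3/3 deletions ∈↓L.
'q244': run [25, 18, 11, 7, 4] end={s11,s15,s27,s8} rej; 4/4 single-dels accept.
'4244': |S_i|=[25, 22, 14, 7, 4] end={s11,s15,s27,s8} rej; 4/4 del acc.
'44qq24': |S_i|=[25, 22, 18, 14, 8, 6, 4] end={s11,s15,s27,s8} — reject; 6/6 deletions ∈↓L.
5 obstructions.
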